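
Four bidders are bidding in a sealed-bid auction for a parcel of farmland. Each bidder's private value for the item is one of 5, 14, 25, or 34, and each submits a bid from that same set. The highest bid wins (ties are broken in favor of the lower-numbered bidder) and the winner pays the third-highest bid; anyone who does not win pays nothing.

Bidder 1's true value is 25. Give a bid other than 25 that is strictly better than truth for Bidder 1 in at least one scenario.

34

Suppose Bidder 2 bids 5, Bidder 3 bids 5 and Bidder 4 bids 34.
Bid 25: loses, pays 0, utility 0.
Bid 34: wins, pays 5, utility 25 - 5 = 20.
So bidding 34 beats truth here (20 > 0).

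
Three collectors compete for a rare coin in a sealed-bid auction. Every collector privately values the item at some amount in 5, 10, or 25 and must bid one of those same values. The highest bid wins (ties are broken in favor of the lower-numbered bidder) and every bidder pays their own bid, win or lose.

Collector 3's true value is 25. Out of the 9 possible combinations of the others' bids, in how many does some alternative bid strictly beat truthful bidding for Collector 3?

6

Others bid (5, 5): truth gives 0; bid 10 gives 15 > 0. Violating.
Others bid (5, 25): truth gives -25; bid 5 gives -5 > -25. Violating.
Others bid (10, 25): truth gives -25; bid 5 gives -5 > -25. Violating.
Others bid (25, 5): truth gives -25; bid 5 gives -5 > -25. Violating.
Others bid (5, 10): truth gives 0; no alternative beats it.
Others bid (10, 5): truth gives 0; no alternative beats it.
(Checking all 9 profiles: 6 have a profitable deviation, 3 do not.)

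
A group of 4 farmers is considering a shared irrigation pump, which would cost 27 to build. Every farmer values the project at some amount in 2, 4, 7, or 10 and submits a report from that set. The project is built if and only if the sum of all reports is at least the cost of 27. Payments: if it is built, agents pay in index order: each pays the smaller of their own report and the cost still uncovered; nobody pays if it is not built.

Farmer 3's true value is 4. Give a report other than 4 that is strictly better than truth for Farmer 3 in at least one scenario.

2

Suppose Farmer 1 reports 7, Farmer 2 reports 10 and Farmer 4 reports 10.
Report 4: project built, pays 4, utility 4 - 4 = 0.
Report 2: project built, pays 2, utility 4 - 2 = 2.
So reporting 2 beats truth here (2 > 0).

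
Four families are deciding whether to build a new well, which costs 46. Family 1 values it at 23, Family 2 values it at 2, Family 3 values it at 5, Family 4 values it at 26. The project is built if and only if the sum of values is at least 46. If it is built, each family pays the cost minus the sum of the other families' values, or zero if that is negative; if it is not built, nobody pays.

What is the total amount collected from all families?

29

Total value 56 ≥ cost 46, so it is built.
Family 1: others sum to 33; max(0, 46 - 33) = 13.
Family 2: others sum to 54; max(0, 46 - 54) = 0.
Family 3: others sum to 51; max(0, 46 - 51) = 0.
Family 4: others sum to 30; max(0, 46 - 30) = 16.
Total collected = 13 + 0 + 0 + 16 = 29.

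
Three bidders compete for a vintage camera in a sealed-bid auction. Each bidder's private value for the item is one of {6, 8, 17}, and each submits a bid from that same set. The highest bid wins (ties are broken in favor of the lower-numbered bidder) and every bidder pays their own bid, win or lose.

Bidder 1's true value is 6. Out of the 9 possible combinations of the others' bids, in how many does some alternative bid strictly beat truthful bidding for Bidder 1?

Others bid (6, 8): truth gives -6; bid 8 gives -2 > -6. Violating.
Others bid (8, 6): truth gives -6; bid 8 gives -2 > -6. Violating.
Others bid (8, 8): truth gives -6; bid 8 gives -2 > -6. Violating.
Others bid (6, 6): truth gives 0; no alternative beats it.
Others bid (6, 17): truth gives -6; no alternative beats it.
(Checking all 9 profiles: 3 have a profitable deviation, 6 do not.)

3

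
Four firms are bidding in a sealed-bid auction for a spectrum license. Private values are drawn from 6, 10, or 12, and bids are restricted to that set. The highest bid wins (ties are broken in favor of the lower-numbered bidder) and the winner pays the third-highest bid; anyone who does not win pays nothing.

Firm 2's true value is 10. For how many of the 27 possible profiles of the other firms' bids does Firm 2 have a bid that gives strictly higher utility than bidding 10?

3

Others bid (6, 6, 12): truth gives 0; bid 12 gives 4 > 0. Violating.
Others bid (6, 12, 6): truth gives 0; bid 12 gives 4 > 0. Violating.
Others bid (10, 6, 6): truth gives 0; bid 12 gives 4 > 0. Violating.
Others bid (6, 6, 6): truth gives 4; no alternative beats it.
Others bid (6, 6, 10): truth gives 4; no alternative beats it.
(Checking all 27 profiles: 3 have a profitable deviation, 24 do not.)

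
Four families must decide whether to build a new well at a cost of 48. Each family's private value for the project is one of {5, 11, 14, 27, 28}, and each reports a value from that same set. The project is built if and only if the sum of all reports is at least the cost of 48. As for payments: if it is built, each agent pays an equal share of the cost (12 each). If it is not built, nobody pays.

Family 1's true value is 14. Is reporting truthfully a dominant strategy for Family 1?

No

Consider the case where Family 2 reports 5, Family 3 reports 5 and Family 4 reports 11.
Truthful report 14: project not built, utility 0.
Report 27 instead: project built, pays 12, utility 14 - 12 = 2.
Since 2 > 0, reporting 27 is strictly better here, so truthful reporting is not dominant.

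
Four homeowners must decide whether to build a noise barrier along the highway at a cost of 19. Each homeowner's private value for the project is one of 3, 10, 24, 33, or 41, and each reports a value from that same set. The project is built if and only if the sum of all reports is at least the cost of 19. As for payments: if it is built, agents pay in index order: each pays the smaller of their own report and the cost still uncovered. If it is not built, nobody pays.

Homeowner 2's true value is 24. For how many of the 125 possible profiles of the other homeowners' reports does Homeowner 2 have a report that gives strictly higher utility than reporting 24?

50

Others report (3, 3, 3): truth gives 8; report 10 gives 14 > 8. Violating.
Others report (3, 3, 10): truth gives 8; report 3 gives 21 > 8. Violating.
Others report (3, 3, 24): truth gives 8; report 3 gives 21 > 8. Violating.
Others report (3, 3, 33): truth gives 8; report 3 gives 21 > 8. Violating.
Others report (24, 3, 3): truth gives 24; no alternative beats it.
Others report (24, 3, 10): truth gives 24; no alternative beats it.
(Checking all 125 profiles: 50 have a profitable deviation, 75 do not.)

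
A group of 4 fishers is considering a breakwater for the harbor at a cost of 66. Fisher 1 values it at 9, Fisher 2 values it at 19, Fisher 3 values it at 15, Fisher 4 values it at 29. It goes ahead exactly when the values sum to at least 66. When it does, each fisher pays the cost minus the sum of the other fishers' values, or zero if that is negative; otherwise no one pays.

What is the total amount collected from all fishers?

48

Total value 72 ≥ cost 66, so it is built.
Fisher 1: others sum to 63; max(0, 66 - 63) = 3.
Fisher 2: others sum to 53; max(0, 66 - 53) = 13.
Fisher 3: others sum to 57; max(0, 66 - 57) = 9.
Fisher 4: others sum to 43; max(0, 66 - 43) = 23.
Total collected = 3 + 13 + 9 + 23 = 48.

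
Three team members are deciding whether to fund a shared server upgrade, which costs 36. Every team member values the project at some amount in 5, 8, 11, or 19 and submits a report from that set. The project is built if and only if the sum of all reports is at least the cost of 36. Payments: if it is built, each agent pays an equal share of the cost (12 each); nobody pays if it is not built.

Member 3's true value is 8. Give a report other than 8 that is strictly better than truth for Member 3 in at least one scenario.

5

Suppose Member 1 reports 11 and Member 2 reports 19.
Report 8: project built, pays 12, utility 8 - 12 = -4.
Report 5: project not built, utility 0.
So reporting 5 beats truth here (0 > -4).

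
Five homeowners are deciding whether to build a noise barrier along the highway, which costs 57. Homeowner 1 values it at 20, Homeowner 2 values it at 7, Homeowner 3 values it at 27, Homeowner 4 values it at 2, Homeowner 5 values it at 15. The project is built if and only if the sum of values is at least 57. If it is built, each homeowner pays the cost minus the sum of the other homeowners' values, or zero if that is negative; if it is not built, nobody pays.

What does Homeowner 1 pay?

6

Total value 71 ≥ cost 57, so the project is built.
The other homeowners' values sum to 51.
Cost minus that sum is 57 - 51 = 6.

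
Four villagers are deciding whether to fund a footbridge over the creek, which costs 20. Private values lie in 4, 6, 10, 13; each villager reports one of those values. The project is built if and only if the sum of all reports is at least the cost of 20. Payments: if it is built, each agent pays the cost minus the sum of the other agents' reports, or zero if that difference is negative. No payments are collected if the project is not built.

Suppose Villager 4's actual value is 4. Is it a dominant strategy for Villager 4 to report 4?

Check each profile of the others' reports and compare truth against every alternative report.
Others report (4, 4, 6): truth gives 0, best alternative gives -2.
Others report (4, 6, 4): truth gives 0, best alternative gives -2.
Others report (6, 4, 4): truth gives 0, best alternative gives -2.
Others report (4, 4, 13): truth gives 4, best alternative gives 4.
Others report (4, 6, 10): truth gives 4, best alternative gives 4.
Others report (4, 6, 13): truth gives 4, best alternative gives 4.
(Remaining 58 profiles checked similarly; truth is weakly best in each.)
In every case the truthful report is at least as good as any alternative, so it is a dominant strategy.

Yes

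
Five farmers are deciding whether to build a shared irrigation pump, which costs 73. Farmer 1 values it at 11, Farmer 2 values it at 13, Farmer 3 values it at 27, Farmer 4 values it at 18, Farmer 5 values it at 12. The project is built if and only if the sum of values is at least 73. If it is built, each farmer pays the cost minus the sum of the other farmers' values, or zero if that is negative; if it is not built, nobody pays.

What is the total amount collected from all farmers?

41

Total value 81 ≥ cost 73, so it is built.
Farmer 1: others sum to 70; max(0, 73 - 70) = 3.
Farmer 2: others sum to 68; max(0, 73 - 68) = 5.
Farmer 3: others sum to 54; max(0, 73 - 54) = 19.
Farmer 4: others sum to 63; max(0, 73 - 63) = 10.
Farmer 5: others sum to 69; max(0, 73 - 69) = 4.
Total collected = 3 + 5 + 19 + 10 + 4 = 41.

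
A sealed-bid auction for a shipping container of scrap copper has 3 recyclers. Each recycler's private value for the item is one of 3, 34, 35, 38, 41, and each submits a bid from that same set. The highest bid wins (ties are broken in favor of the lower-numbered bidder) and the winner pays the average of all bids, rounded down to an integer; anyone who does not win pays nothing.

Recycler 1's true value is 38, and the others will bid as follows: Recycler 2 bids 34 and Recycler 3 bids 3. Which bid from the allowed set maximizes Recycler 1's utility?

Bid 3: loses, pays 0, utility 0.
Bid 34: wins, pays 23, utility 38 - 23 = 15.
Bid 35: wins, pays 24, utility 38 - 24 = 14.
Bid 38: wins, pays 25, utility 38 - 25 = 13.
Bid 41: wins, pays 26, utility 38 - 26 = 12.
The best choice is 34 with utility 15.

34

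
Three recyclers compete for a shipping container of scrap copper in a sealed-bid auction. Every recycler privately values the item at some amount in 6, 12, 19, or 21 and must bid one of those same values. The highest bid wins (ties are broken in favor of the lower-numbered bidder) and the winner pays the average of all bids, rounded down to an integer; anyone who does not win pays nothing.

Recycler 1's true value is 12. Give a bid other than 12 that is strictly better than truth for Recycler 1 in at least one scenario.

6

Suppose Recycler 2 bids 6 and Recycler 3 bids 6.
Bid 12: wins, pays 8, utility 12 - 8 = 4.
Bid 6: wins, pays 6, utility 12 - 6 = 6.
So bidding 6 beats truth here (6 > 4).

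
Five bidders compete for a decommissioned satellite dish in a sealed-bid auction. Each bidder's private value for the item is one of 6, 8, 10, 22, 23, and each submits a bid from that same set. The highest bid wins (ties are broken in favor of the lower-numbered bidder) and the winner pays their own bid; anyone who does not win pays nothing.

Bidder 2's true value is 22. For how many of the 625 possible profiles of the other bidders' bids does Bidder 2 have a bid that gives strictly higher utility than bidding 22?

Others bid (6, 6, 6, 6): truth gives 0; bid 8 gives 14 > 0. Violating.
Others bid (6, 6, 6, 8): truth gives 0; bid 8 gives 14 > 0. Violating.
Others bid (6, 6, 6, 10): truth gives 0; bid 10 gives 12 > 0. Violating.
Others bid (6, 6, 8, 6): truth gives 0; bid 8 gives 14 > 0. Violating.
Others bid (6, 6, 6, 22): truth gives 0; no alternative beats it.
Others bid (6, 6, 6, 23): truth gives 0; no alternative beats it.
(Checking all 625 profiles: 54 have a profitable deviation, 571 do not.)

54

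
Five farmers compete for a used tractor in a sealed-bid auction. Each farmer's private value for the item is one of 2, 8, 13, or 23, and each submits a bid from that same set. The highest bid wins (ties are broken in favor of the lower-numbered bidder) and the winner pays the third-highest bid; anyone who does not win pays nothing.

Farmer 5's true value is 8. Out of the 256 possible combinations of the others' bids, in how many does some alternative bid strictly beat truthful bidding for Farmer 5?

8

Others bid (2, 2, 2, 8): truth gives 0; bid 13 gives 6 > 0. Violating.
Others bid (2, 2, 2, 13): truth gives 0; bid 23 gives 6 > 0. Violating.
Others bid (2, 2, 8, 2): truth gives 0; bid 13 gives 6 > 0. Violating.
Others bid (2, 2, 13, 2): truth gives 0; bid 23 gives 6 > 0. Violating.
Others bid (2, 2, 2, 2): truth gives 6; no alternative beats it.
Others bid (2, 2, 2, 23): truth gives 0; no alternative beats it.
(Checking all 256 profiles: 8 have a profitable deviation, 248 do not.)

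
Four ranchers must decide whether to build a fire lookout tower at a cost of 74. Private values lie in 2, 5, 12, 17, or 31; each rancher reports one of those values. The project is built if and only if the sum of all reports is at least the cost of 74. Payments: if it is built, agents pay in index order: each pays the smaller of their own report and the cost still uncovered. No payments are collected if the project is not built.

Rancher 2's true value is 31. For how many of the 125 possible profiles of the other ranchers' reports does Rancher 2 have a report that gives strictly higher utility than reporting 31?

Others report (2, 31, 31): truth gives 0; report 12 gives 19 > 0. Violating.
Others report (5, 31, 31): truth gives 0; report 12 gives 19 > 0. Violating.
Others report (12, 17, 31): truth gives 0; report 17 gives 14 > 0. Violating.
Others report (12, 31, 17): truth gives 0; report 17 gives 14 > 0. Violating.
Others report (2, 2, 2): truth gives 0; no alternative beats it.
Others report (2, 2, 5): truth gives 0; no alternative beats it.
(Checking all 125 profiles: 22 have a profitable deviation, 103 do not.)

22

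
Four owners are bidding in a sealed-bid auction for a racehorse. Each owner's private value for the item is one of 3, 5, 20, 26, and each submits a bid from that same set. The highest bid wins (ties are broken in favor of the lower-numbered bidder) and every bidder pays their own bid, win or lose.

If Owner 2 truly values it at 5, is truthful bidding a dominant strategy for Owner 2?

No

Consider the case where Owner 1 bids 3, Owner 3 bids 3 and Owner 4 bids 20.
Truthful bid 5: loses but pays 5, utility -5.
Bid 3 instead: loses but pays 3, utility -3.
Since -3 > -5, bidding 3 is strictly better here, so truthful bidding is not dominant.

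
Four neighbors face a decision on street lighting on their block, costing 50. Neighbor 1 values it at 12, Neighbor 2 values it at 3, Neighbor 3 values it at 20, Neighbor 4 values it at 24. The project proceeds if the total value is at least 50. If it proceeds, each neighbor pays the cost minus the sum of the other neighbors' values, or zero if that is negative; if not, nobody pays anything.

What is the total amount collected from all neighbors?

Total value 59 ≥ cost 50, so it is built.
Neighbor 1: others sum to 47; max(0, 50 - 47) = 3.
Neighbor 2: others sum to 56; max(0, 50 - 56) = 0.
Neighbor 3: others sum to 39; max(0, 50 - 39) = 11.
Neighbor 4: others sum to 35; max(0, 50 - 35) = 15.
Total collected = 3 + 0 + 11 + 15 = 29.

29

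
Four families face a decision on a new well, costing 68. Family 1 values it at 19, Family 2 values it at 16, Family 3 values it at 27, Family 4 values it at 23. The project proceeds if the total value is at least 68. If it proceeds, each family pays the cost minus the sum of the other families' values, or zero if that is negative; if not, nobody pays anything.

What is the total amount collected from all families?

18

Total value 85 ≥ cost 68, so it is built.
Family 1: others sum to 66; max(0, 68 - 66) = 2.
Family 2: others sum to 69; max(0, 68 - 69) = 0.
Family 3: others sum to 58; max(0, 68 - 58) = 10.
Family 4: others sum to 62; max(0, 68 - 62) = 6.
Total collected = 2 + 0 + 10 + 6 = 18.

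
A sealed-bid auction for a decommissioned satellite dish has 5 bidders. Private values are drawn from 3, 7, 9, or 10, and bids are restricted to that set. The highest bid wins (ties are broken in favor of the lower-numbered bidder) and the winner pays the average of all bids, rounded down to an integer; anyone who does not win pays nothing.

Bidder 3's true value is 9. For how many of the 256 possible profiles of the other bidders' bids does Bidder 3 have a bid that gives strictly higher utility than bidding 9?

Others bid (3, 3, 3, 3): truth gives 5; bid 7 gives 6 > 5. Violating.
Others bid (3, 3, 3, 7): truth gives 4; bid 7 gives 5 > 4. Violating.
Others bid (3, 3, 3, 10): truth gives 0; bid 10 gives 4 > 0. Violating.
Others bid (3, 3, 7, 3): truth gives 4; bid 7 gives 5 > 4. Violating.
Others bid (3, 3, 3, 9): truth gives 4; no alternative beats it.
Others bid (3, 3, 7, 7): truth gives 4; no alternative beats it.
(Checking all 256 profiles: 99 have a profitable deviation, 157 do not.)

99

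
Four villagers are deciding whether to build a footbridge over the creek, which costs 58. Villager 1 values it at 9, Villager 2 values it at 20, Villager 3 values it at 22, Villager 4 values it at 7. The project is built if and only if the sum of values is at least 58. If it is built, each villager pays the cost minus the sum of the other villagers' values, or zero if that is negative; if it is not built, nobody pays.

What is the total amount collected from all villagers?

Total value 58 ≥ cost 58, so it is built.
Villager 1: others sum to 49; max(0, 58 - 49) = 9.
Villager 2: others sum to 38; max(0, 58 - 38) = 20.
Villager 3: others sum to 36; max(0, 58 - 36) = 22.
Villager 4: others sum to 51; max(0, 58 - 51) = 7.
Total collected = 9 + 20 + 22 + 7 = 58.

58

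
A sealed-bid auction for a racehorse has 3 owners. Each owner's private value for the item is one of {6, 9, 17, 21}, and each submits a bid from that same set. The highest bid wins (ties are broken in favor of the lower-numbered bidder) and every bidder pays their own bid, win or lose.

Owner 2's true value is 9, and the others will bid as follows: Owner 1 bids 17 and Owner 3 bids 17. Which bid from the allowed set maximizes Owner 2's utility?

6

Bid 6: loses but pays 6, utility -6.
Bid 9: loses but pays 9, utility -9.
Bid 17: loses but pays 17, utility -17.
Bid 21: wins, pays 21, utility 9 - 21 = -12.
The best choice is 6 with utility -6.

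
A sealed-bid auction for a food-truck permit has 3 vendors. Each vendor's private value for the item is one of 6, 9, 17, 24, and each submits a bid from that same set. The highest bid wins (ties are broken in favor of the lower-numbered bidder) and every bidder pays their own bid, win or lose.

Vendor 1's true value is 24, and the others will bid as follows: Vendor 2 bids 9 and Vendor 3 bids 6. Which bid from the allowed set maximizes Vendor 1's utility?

9

Bid 6: loses but pays 6, utility -6.
Bid 9: wins, pays 9, utility 24 - 9 = 15.
Bid 17: wins, pays 17, utility 24 - 17 = 7.
Bid 24: wins, pays 24, utility 24 - 24 = 0.
The best choice is 9 with utility 15.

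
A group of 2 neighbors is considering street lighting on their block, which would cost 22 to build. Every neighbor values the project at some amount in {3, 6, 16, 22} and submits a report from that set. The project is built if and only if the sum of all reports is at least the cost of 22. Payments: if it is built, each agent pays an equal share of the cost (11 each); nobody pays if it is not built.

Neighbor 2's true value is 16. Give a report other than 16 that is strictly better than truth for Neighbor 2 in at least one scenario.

22

Suppose Neighbor 1 reports 3.
Report 16: project not built, utility 0.
Report 22: project built, pays 11, utility 16 - 11 = 5.
So reporting 22 beats truth here (5 > 0).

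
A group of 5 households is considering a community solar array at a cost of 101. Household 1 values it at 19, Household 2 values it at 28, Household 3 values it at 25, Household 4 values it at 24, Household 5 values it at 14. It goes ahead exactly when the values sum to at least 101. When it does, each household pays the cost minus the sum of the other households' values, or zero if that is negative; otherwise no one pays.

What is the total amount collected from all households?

Total value 110 ≥ cost 101, so it is built.
Household 1: others sum to 91; max(0, 101 - 91) = 10.
Household 2: others sum to 82; max(0, 101 - 82) = 19.
Household 3: others sum to 85; max(0, 101 - 85) = 16.
Household 4: others sum to 86; max(0, 101 - 86) = 15.
Household 5: others sum to 96; max(0, 101 - 96) = 5.
Total collected = 10 + 19 + 16 + 15 + 5 = 65.

65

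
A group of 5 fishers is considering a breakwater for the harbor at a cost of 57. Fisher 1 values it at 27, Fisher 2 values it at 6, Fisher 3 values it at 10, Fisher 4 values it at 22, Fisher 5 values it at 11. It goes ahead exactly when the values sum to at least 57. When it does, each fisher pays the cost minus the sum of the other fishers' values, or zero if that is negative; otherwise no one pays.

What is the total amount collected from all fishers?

Total value 76 ≥ cost 57, so it is built.
Fisher 1: others sum to 49; max(0, 57 - 49) = 8.
Fisher 2: others sum to 70; max(0, 57 - 70) = 0.
Fisher 3: others sum to 66; max(0, 57 - 66) = 0.
Fisher 4: others sum to 54; max(0, 57 - 54) = 3.
Fisher 5: others sum to 65; max(0, 57 - 65) = 0.
Total collected = 8 + 0 + 0 + 3 + 0 = 11.

11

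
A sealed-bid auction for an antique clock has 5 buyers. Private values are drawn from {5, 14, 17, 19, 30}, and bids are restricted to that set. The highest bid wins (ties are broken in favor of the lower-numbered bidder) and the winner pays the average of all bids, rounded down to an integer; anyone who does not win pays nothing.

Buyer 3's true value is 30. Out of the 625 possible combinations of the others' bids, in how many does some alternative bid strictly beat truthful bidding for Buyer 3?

Others bid (5, 5, 5, 5): truth gives 20; bid 14 gives 24 > 20. Violating.
Others bid (5, 5, 5, 14): truth gives 19; bid 14 gives 22 > 19. Violating.
Others bid (5, 5, 5, 17): truth gives 18; bid 17 gives 21 > 18. Violating.
Others bid (5, 5, 5, 19): truth gives 18; bid 19 gives 20 > 18. Violating.
Others bid (5, 5, 5, 30): truth gives 15; no alternative beats it.
Others bid (5, 5, 14, 30): truth gives 14; no alternative beats it.
(Checking all 625 profiles: 144 have a profitable deviation, 481 do not.)

144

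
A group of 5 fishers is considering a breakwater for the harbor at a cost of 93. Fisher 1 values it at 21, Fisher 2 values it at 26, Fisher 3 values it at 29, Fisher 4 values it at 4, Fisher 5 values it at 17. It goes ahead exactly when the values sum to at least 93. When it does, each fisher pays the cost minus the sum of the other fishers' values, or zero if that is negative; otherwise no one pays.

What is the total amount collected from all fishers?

Total value 97 ≥ cost 93, so it is built.
Fisher 1: others sum to 76; max(0, 93 - 76) = 17.
Fisher 2: others sum to 71; max(0, 93 - 71) = 22.
Fisher 3: others sum to 68; max(0, 93 - 68) = 25.
Fisher 4: others sum to 93; max(0, 93 - 93) = 0.
Fisher 5: others sum to 80; max(0, 93 - 80) = 13.
Total collected = 17 + 22 + 25 + 0 + 13 = 77.

77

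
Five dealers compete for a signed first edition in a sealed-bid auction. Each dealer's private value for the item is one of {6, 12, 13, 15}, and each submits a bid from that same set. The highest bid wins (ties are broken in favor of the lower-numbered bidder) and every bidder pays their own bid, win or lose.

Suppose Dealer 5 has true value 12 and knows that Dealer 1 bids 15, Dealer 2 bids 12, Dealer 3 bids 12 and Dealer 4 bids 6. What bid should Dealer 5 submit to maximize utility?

Bid 6: loses but pays 6, utility -6.
Bid 12: loses but pays 12, utility -12.
Bid 13: loses but pays 13, utility -13.
Bid 15: loses but pays 15, utility -15.
The best choice is 6 with utility -6.

6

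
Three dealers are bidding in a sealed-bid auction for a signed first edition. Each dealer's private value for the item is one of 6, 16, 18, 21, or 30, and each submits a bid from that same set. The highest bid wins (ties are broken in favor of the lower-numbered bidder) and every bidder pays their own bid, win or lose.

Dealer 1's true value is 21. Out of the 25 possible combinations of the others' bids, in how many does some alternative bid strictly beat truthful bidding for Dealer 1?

Others bid (6, 6): truth gives 0; bid 6 gives 15 > 0. Violating.
Others bid (6, 16): truth gives 0; bid 16 gives 5 > 0. Violating.
Others bid (6, 18): truth gives 0; bid 18 gives 3 > 0. Violating.
Others bid (6, 30): truth gives -21; bid 6 gives -6 > -21. Violating.
Others bid (6, 21): truth gives 0; no alternative beats it.
Others bid (16, 21): truth gives 0; no alternative beats it.
(Checking all 25 profiles: 18 have a profitable deviation, 7 do not.)

18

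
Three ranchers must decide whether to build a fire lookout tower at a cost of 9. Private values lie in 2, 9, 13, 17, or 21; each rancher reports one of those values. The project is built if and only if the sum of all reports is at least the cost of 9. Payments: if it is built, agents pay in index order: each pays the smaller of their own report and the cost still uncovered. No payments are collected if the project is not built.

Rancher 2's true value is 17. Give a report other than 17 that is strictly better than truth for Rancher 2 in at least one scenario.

2

Suppose Rancher 1 reports 2 and Rancher 3 reports 9.
Report 17: project built, pays 7, utility 17 - 7 = 10.
Report 2: project built, pays 2, utility 17 - 2 = 15.
So reporting 2 beats truth here (15 > 10).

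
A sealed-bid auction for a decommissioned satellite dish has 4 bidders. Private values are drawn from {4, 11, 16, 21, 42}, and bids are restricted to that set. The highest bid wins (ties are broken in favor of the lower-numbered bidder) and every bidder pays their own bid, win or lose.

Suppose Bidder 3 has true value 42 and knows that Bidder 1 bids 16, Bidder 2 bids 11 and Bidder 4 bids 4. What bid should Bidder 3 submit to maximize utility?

Bid 4: loses but pays 4, utility -4.
Bid 11: loses but pays 11, utility -11.
Bid 16: loses but pays 16, utility -16.
Bid 21: wins, pays 21, utility 42 - 21 = 21.
Bid 42: wins, pays 42, utility 42 - 42 = 0.
The best choice is 21 with utility 21.

21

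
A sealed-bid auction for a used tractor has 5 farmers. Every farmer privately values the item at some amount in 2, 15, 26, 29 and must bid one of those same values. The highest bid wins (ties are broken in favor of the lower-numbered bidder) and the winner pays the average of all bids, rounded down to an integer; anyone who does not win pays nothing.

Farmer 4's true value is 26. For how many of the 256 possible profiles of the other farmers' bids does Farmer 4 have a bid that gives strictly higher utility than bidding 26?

84

Others bid (2, 2, 2, 2): truth gives 20; bid 15 gives 22 > 20. Violating.
Others bid (2, 2, 2, 15): truth gives 17; bid 15 gives 19 > 17. Violating.
Others bid (2, 2, 2, 29): truth gives 0; bid 29 gives 14 > 0. Violating.
Others bid (2, 2, 15, 29): truth gives 0; bid 29 gives 11 > 0. Violating.
Others bid (2, 2, 2, 26): truth gives 15; no alternative beats it.
Others bid (2, 2, 15, 2): truth gives 17; no alternative beats it.
(Checking all 256 profiles: 84 have a profitable deviation, 172 do not.)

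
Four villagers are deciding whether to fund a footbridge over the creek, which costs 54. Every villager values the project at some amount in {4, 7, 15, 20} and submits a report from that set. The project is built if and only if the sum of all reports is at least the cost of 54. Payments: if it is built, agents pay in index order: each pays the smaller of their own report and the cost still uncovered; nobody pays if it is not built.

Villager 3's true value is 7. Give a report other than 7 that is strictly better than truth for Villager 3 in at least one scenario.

4

Suppose Villager 1 reports 15, Villager 2 reports 15 and Villager 4 reports 20.
Report 7: project built, pays 7, utility 7 - 7 = 0.
Report 4: project built, pays 4, utility 7 - 4 = 3.
So reporting 4 beats truth here (3 > 0).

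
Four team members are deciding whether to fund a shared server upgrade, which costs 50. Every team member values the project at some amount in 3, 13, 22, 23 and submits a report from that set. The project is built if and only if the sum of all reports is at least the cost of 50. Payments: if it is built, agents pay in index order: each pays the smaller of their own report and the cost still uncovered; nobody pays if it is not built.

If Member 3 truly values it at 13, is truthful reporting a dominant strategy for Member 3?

Consider the case where Member 1 reports 3, Member 2 reports 22 and Member 4 reports 22.
Truthful report 13: project built, pays 13, utility 13 - 13 = 0.
Report 3 instead: project built, pays 3, utility 13 - 3 = 10.
Since 10 > 0, reporting 3 is strictly better here, so truthful reporting is not dominant.

No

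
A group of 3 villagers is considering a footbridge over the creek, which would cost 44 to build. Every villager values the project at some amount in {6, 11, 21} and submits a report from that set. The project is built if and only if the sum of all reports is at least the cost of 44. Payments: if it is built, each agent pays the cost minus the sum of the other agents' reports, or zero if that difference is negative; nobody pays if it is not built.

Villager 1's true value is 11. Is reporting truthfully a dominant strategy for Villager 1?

Check each profile of the others' reports and compare truth against every alternative report.
Others report (21, 21): truth gives 9, best alternative gives 9.
Others report (6, 6): truth gives 0, best alternative gives 0.
Others report (6, 11): truth gives 0, best alternative gives 0.
Others report (6, 21): truth gives 0, best alternative gives 0.
Others report (11, 6): truth gives 0, best alternative gives 0.
Others report (11, 11): truth gives 0, best alternative gives 0.
(Remaining 3 profiles checked similarly; truth is weakly best in each.)
In every case the truthful report is at least as good as any alternative, so it is a dominant strategy.

Yes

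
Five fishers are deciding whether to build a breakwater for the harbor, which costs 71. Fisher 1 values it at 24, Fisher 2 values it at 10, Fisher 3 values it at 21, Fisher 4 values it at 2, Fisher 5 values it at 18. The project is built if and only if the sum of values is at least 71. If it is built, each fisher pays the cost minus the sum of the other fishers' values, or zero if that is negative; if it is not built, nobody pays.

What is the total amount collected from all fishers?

57

Total value 75 ≥ cost 71, so it is built.
Fisher 1: others sum to 51; max(0, 71 - 51) = 20.
Fisher 2: others sum to 65; max(0, 71 - 65) = 6.
Fisher 3: others sum to 54; max(0, 71 - 54) = 17.
Fisher 4: others sum to 73; max(0, 71 - 73) = 0.
Fisher 5: others sum to 57; max(0, 71 - 57) = 14.
Total collected = 20 + 6 + 17 + 0 + 14 = 57.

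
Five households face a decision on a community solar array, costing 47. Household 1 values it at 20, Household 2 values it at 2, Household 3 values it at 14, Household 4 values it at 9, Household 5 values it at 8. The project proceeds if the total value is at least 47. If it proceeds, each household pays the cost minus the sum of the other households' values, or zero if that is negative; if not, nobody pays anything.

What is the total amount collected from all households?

27

Total value 53 ≥ cost 47, so it is built.
Household 1: others sum to 33; max(0, 47 - 33) = 14.
Household 2: others sum to 51; max(0, 47 - 51) = 0.
Household 3: others sum to 39; max(0, 47 - 39) = 8.
Household 4: others sum to 44; max(0, 47 - 44) = 3.
Household 5: others sum to 45; max(0, 47 - 45) = 2.
Total collected = 14 + 0 + 8 + 3 + 2 = 27.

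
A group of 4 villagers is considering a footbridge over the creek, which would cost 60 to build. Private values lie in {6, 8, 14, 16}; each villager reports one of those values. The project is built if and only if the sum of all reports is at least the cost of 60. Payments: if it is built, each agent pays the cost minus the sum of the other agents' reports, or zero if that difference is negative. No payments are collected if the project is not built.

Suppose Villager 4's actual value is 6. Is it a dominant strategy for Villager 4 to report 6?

Check each profile of the others' reports and compare truth against every alternative report.
Others report (6, 6, 6): truth gives 0, best alternative gives 0.
Others report (6, 6, 8): truth gives 0, best alternative gives 0.
Others report (6, 6, 14): truth gives 0, best alternative gives 0.
Others report (6, 6, 16): truth gives 0, best alternative gives 0.
Others report (6, 8, 6): truth gives 0, best alternative gives 0.
Others report (6, 8, 8): truth gives 0, best alternative gives 0.
(Remaining 58 profiles checked similarly; truth is weakly best in each.)
In every case the truthful report is at least as good as any alternative, so it is a dominant strategy.

Yes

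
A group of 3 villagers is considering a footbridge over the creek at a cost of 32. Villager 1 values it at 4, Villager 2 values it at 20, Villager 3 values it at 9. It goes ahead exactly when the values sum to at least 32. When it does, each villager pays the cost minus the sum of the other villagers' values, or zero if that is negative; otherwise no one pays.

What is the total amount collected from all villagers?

30

Total value 33 ≥ cost 32, so it is built.
Villager 1: others sum to 29; max(0, 32 - 29) = 3.
Villager 2: others sum to 13; max(0, 32 - 13) = 19.
Villager 3: others sum to 24; max(0, 32 - 24) = 8.
Total collected = 3 + 19 + 8 = 30.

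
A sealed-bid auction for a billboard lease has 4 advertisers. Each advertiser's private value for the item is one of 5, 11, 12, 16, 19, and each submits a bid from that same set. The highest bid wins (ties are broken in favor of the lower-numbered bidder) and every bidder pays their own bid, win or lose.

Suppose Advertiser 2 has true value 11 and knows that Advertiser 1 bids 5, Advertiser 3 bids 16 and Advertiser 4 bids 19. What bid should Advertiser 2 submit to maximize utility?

5

Bid 5: loses but pays 5, utility -5.
Bid 11: loses but pays 11, utility -11.
Bid 12: loses but pays 12, utility -12.
Bid 16: loses but pays 16, utility -16.
Bid 19: wins, pays 19, utility 11 - 19 = -8.
The best choice is 5 with utility -5.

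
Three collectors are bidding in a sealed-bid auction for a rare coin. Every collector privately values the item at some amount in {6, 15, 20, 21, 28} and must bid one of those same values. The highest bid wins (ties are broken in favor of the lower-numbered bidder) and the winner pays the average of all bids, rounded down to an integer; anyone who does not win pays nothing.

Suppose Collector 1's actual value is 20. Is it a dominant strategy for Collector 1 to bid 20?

Consider the case where Collector 2 bids 6 and Collector 3 bids 6.
Truthful bid 20: wins, pays 10, utility 20 - 10 = 10.
Bid 6 instead: wins, pays 6, utility 20 - 6 = 14.
Since 14 > 10, bidding 6 is strictly better here, so truthful bidding is not dominant.

No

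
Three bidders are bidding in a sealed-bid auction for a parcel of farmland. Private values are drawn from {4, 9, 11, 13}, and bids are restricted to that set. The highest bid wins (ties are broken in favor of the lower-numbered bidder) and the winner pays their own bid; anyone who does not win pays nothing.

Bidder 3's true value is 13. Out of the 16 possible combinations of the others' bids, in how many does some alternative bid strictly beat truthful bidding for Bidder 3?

4

Others bid (4, 4): truth gives 0; bid 9 gives 4 > 0. Violating.
Others bid (4, 9): truth gives 0; bid 11 gives 2 > 0. Violating.
Others bid (9, 4): truth gives 0; bid 11 gives 2 > 0. Violating.
Others bid (9, 9): truth gives 0; bid 11 gives 2 > 0. Violating.
Others bid (4, 11): truth gives 0; no alternative beats it.
Others bid (4, 13): truth gives 0; no alternative beats it.
(Checking all 16 profiles: 4 have a profitable deviation, 12 do not.)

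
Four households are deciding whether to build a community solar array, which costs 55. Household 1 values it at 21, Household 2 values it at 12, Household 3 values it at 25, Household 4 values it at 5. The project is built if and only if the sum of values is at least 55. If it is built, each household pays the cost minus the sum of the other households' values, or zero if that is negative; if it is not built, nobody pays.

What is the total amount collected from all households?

34

Total value 63 ≥ cost 55, so it is built.
Household 1: others sum to 42; max(0, 55 - 42) = 13.
Household 2: others sum to 51; max(0, 55 - 51) = 4.
Household 3: others sum to 38; max(0, 55 - 38) = 17.
Household 4: others sum to 58; max(0, 55 - 58) = 0.
Total collected = 13 + 4 + 17 + 0 = 34.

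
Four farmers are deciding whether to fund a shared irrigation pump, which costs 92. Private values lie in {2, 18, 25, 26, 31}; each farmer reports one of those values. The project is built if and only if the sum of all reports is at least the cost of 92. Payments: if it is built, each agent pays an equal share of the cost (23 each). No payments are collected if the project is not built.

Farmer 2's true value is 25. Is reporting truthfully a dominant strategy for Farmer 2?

Consider the case where Farmer 1 reports 2, Farmer 3 reports 31 and Farmer 4 reports 31.
Truthful report 25: project not built, utility 0.
Report 31 instead: project built, pays 23, utility 25 - 23 = 2.
Since 2 > 0, reporting 31 is strictly better here, so truthful reporting is not dominant.

No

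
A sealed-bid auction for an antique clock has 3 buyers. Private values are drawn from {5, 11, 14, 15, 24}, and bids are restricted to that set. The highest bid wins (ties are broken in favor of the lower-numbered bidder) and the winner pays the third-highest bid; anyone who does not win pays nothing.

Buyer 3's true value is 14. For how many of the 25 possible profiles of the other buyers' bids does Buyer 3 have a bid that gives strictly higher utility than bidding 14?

Others bid (5, 14): truth gives 0; bid 15 gives 9 > 0. Violating.
Others bid (5, 15): truth gives 0; bid 24 gives 9 > 0. Violating.
Others bid (11, 14): truth gives 0; bid 15 gives 3 > 0. Violating.
Others bid (11, 15): truth gives 0; bid 24 gives 3 > 0. Violating.
Others bid (5, 5): truth gives 9; no alternative beats it.
Others bid (5, 11): truth gives 9; no alternative beats it.
(Checking all 25 profiles: 8 have a profitable deviation, 17 do not.)

8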